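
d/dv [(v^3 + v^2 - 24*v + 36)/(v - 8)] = (2*v^3 - 23*v^2 - 16*v + 156)/(v^2 - 16*v + 64)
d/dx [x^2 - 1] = 2*x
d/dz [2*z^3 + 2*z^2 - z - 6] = 6*z^2 + 4*z - 1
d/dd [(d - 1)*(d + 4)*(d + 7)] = 3*d^2 + 20*d + 17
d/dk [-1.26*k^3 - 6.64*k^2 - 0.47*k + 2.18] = -3.78*k^2 - 13.28*k - 0.47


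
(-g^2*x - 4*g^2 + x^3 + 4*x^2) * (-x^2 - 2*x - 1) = g^2*x^3 + 6*g^2*x^2 + 9*g^2*x + 4*g^2 - x^5 - 6*x^4 - 9*x^3 - 4*x^2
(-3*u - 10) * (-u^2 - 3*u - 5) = 3*u^3 + 19*u^2 + 45*u + 50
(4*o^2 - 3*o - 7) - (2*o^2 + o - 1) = 2*o^2 - 4*o - 6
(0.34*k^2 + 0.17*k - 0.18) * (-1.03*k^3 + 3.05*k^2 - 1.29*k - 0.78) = -0.3502*k^5 + 0.8619*k^4 + 0.2653*k^3 - 1.0335*k^2 + 0.0996*k + 0.1404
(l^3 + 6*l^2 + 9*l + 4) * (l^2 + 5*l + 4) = l^5 + 11*l^4 + 43*l^3 + 73*l^2 + 56*l + 16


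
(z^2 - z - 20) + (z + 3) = z^2 - 17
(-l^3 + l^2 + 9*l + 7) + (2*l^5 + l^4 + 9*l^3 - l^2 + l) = 2*l^5 + l^4 + 8*l^3 + 10*l + 7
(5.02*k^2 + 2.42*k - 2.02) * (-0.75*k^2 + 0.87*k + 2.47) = -3.765*k^4 + 2.5524*k^3 + 16.0198*k^2 + 4.22*k - 4.9894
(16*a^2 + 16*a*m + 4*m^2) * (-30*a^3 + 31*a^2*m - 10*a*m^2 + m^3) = -480*a^5 + 16*a^4*m + 216*a^3*m^2 - 20*a^2*m^3 - 24*a*m^4 + 4*m^5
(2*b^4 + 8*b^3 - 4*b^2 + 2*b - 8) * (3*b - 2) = 6*b^5 + 20*b^4 - 28*b^3 + 14*b^2 - 28*b + 16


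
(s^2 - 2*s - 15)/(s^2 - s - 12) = (s - 5)/(s - 4)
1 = 1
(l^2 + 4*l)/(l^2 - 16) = l/(l - 4)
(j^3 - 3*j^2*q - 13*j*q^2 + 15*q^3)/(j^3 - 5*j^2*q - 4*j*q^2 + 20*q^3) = (-j^2 - 2*j*q + 3*q^2)/(-j^2 + 4*q^2)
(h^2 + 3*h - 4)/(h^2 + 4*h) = (h - 1)/h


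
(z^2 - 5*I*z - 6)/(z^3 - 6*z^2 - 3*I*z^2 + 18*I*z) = (z - 2*I)/(z*(z - 6))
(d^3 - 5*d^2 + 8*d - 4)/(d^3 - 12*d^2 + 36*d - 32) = (d - 1)/(d - 8)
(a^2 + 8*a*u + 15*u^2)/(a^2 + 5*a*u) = (a + 3*u)/a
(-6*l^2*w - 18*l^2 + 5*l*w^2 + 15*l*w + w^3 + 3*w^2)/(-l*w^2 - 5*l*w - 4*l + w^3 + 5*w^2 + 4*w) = (6*l*w + 18*l + w^2 + 3*w)/(w^2 + 5*w + 4)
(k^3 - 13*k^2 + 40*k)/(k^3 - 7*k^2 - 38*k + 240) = k/(k + 6)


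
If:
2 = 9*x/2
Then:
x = 4/9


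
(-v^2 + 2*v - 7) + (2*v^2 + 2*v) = v^2 + 4*v - 7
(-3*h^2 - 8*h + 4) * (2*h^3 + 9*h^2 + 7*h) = -6*h^5 - 43*h^4 - 85*h^3 - 20*h^2 + 28*h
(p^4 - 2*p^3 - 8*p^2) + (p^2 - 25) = p^4 - 2*p^3 - 7*p^2 - 25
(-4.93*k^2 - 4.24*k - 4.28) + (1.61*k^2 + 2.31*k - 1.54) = -3.32*k^2 - 1.93*k - 5.82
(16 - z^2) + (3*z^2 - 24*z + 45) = 2*z^2 - 24*z + 61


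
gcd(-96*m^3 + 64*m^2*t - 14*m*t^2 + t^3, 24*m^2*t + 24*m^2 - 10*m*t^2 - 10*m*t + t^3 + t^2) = 24*m^2 - 10*m*t + t^2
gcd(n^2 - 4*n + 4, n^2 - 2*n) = n - 2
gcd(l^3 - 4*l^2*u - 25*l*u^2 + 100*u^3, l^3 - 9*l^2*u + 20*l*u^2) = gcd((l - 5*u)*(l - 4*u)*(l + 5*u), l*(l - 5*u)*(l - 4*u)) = l^2 - 9*l*u + 20*u^2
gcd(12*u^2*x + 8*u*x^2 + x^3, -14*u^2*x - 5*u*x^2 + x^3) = 2*u*x + x^2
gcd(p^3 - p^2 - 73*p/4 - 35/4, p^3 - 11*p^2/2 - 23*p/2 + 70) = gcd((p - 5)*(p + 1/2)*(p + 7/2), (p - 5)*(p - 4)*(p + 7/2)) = p^2 - 3*p/2 - 35/2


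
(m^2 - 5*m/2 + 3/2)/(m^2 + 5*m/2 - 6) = (m - 1)/(m + 4)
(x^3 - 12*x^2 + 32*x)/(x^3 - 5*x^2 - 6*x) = (-x^2 + 12*x - 32)/(-x^2 + 5*x + 6)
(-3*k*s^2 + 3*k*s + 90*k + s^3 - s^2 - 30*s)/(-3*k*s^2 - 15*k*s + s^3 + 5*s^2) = (s - 6)/s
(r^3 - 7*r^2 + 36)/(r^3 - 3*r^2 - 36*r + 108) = (r + 2)/(r + 6)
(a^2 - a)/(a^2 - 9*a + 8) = a/(a - 8)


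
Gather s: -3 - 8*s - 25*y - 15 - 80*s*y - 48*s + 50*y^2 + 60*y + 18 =s*(-80*y - 56) + 50*y^2 + 35*y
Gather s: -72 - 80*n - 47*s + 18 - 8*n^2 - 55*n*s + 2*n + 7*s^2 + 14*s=-8*n^2 - 78*n + 7*s^2 + s*(-55*n - 33) - 54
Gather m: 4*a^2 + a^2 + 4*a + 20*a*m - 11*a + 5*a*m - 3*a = 5*a^2 + 25*a*m - 10*a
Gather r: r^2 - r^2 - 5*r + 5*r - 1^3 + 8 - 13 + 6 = 0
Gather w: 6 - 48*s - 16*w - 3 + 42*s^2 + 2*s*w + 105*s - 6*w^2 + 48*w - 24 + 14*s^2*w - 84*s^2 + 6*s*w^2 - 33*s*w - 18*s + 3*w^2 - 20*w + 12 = -42*s^2 + 39*s + w^2*(6*s - 3) + w*(14*s^2 - 31*s + 12) - 9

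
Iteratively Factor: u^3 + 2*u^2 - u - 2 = (u + 1)*(u^2 + u - 2) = (u - 1)*(u + 1)*(u + 2)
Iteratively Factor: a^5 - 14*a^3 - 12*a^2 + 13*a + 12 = (a + 3)*(a^4 - 3*a^3 - 5*a^2 + 3*a + 4) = (a - 4)*(a + 3)*(a^3 + a^2 - a - 1) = (a - 4)*(a + 1)*(a + 3)*(a^2 - 1) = (a - 4)*(a + 1)^2*(a + 3)*(a - 1)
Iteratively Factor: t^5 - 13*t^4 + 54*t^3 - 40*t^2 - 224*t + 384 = (t - 4)*(t^4 - 9*t^3 + 18*t^2 + 32*t - 96) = (t - 4)*(t - 3)*(t^3 - 6*t^2 + 32) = (t - 4)*(t - 3)*(t + 2)*(t^2 - 8*t + 16) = (t - 4)^2*(t - 3)*(t + 2)*(t - 4)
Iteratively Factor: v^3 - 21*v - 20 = (v + 1)*(v^2 - v - 20) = (v - 5)*(v + 1)*(v + 4)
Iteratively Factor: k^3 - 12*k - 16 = (k + 2)*(k^2 - 2*k - 8) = (k + 2)^2*(k - 4)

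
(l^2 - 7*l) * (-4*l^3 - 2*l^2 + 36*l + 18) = -4*l^5 + 26*l^4 + 50*l^3 - 234*l^2 - 126*l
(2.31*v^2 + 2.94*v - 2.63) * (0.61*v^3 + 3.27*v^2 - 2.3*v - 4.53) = 1.4091*v^5 + 9.3471*v^4 + 2.6965*v^3 - 25.8264*v^2 - 7.2692*v + 11.9139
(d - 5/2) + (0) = d - 5/2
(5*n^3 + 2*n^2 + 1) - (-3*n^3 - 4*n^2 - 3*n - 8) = 8*n^3 + 6*n^2 + 3*n + 9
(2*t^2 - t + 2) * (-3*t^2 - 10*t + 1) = -6*t^4 - 17*t^3 + 6*t^2 - 21*t + 2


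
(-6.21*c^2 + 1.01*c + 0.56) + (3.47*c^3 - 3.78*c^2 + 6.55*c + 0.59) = 3.47*c^3 - 9.99*c^2 + 7.56*c + 1.15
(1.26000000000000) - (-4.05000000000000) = 5.31000000000000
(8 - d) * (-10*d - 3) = 10*d^2 - 77*d - 24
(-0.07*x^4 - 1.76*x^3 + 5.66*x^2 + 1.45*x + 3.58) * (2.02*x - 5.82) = -0.1414*x^5 - 3.1478*x^4 + 21.6764*x^3 - 30.0122*x^2 - 1.2074*x - 20.8356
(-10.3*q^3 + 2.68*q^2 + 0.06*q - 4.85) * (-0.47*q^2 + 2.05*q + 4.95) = 4.841*q^5 - 22.3746*q^4 - 45.5192*q^3 + 15.6685*q^2 - 9.6455*q - 24.0075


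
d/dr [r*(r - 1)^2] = (r - 1)*(3*r - 1)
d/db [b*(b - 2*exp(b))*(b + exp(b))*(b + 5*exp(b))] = 4*b^3*exp(b) + 4*b^3 - 14*b^2*exp(2*b) + 12*b^2*exp(b) - 30*b*exp(3*b) - 14*b*exp(2*b) - 10*exp(3*b)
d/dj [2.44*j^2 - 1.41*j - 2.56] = 4.88*j - 1.41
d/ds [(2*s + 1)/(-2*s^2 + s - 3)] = (-4*s^2 + 2*s + (2*s + 1)*(4*s - 1) - 6)/(2*s^2 - s + 3)^2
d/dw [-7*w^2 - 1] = -14*w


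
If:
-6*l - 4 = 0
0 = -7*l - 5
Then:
No Solution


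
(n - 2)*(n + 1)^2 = n^3 - 3*n - 2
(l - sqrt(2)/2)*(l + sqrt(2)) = l^2 + sqrt(2)*l/2 - 1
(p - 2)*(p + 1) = p^2 - p - 2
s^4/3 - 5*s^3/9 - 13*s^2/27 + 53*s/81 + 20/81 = (s/3 + 1/3)*(s - 5/3)*(s - 4/3)*(s + 1/3)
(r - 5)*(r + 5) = r^2 - 25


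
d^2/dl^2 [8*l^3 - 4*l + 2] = 48*l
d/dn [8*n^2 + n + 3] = 16*n + 1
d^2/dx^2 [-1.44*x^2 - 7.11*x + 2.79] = -2.88000000000000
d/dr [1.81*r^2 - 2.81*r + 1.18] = 3.62*r - 2.81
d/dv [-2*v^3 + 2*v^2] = 2*v*(2 - 3*v)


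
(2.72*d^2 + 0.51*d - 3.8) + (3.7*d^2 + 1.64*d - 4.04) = 6.42*d^2 + 2.15*d - 7.84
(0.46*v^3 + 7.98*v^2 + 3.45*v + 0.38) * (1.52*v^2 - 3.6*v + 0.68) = 0.6992*v^5 + 10.4736*v^4 - 23.1712*v^3 - 6.416*v^2 + 0.978*v + 0.2584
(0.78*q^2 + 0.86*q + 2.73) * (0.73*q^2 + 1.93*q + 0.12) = 0.5694*q^4 + 2.1332*q^3 + 3.7463*q^2 + 5.3721*q + 0.3276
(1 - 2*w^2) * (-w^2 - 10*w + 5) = 2*w^4 + 20*w^3 - 11*w^2 - 10*w + 5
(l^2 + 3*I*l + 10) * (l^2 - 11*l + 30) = l^4 - 11*l^3 + 3*I*l^3 + 40*l^2 - 33*I*l^2 - 110*l + 90*I*l + 300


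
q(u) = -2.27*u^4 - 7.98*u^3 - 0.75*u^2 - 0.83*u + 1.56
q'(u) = -9.08*u^3 - 23.94*u^2 - 1.5*u - 0.83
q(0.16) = 1.37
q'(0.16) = -1.72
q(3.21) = -513.80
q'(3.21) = -552.66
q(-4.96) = -412.92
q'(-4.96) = 525.63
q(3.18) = -497.41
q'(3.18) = -539.68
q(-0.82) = 5.11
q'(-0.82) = -10.69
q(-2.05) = 28.77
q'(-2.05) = -20.14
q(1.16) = -16.98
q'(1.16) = -48.96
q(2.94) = -379.75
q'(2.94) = -442.91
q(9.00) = -20777.55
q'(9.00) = -8572.79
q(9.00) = -20777.55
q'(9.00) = -8572.79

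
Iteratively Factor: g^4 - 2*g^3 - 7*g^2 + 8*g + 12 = (g - 2)*(g^3 - 7*g - 6) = (g - 2)*(g + 2)*(g^2 - 2*g - 3) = (g - 2)*(g + 1)*(g + 2)*(g - 3)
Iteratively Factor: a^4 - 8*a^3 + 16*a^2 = (a)*(a^3 - 8*a^2 + 16*a) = a*(a - 4)*(a^2 - 4*a) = a^2*(a - 4)*(a - 4)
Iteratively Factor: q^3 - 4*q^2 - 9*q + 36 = (q - 3)*(q^2 - q - 12) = (q - 3)*(q + 3)*(q - 4)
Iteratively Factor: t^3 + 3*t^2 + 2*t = (t + 2)*(t^2 + t) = (t + 1)*(t + 2)*(t)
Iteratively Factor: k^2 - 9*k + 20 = (k - 4)*(k - 5)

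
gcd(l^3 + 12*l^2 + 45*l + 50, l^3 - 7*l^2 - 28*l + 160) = l + 5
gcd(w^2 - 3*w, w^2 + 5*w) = w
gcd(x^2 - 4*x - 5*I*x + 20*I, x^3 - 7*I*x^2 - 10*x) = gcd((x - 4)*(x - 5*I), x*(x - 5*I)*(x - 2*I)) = x - 5*I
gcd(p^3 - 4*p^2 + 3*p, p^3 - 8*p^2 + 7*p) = p^2 - p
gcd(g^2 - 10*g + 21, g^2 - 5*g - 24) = 1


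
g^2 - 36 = (g - 6)*(g + 6)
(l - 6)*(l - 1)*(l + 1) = l^3 - 6*l^2 - l + 6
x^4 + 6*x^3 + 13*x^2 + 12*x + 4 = (x + 1)^2*(x + 2)^2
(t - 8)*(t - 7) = t^2 - 15*t + 56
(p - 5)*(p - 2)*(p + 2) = p^3 - 5*p^2 - 4*p + 20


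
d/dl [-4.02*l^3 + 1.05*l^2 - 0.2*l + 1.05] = -12.06*l^2 + 2.1*l - 0.2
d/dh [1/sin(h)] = -cos(h)/sin(h)^2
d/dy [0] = 0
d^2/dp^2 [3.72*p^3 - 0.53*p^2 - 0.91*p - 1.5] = 22.32*p - 1.06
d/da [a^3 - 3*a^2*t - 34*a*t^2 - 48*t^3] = 3*a^2 - 6*a*t - 34*t^2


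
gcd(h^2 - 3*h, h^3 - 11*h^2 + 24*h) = h^2 - 3*h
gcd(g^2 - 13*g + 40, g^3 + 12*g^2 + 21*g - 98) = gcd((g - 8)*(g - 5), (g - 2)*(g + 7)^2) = 1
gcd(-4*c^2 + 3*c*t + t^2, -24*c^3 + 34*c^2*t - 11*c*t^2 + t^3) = -c + t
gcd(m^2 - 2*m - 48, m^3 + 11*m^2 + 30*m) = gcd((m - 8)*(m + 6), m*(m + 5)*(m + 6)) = m + 6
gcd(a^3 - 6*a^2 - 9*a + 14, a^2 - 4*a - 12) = a + 2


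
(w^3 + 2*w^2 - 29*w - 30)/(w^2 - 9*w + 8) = (w^3 + 2*w^2 - 29*w - 30)/(w^2 - 9*w + 8)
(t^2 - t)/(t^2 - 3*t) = (t - 1)/(t - 3)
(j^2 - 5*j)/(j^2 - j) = (j - 5)/(j - 1)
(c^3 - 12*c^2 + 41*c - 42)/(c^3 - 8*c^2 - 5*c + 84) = (c^2 - 5*c + 6)/(c^2 - c - 12)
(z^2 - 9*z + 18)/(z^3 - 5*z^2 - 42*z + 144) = (z - 6)/(z^2 - 2*z - 48)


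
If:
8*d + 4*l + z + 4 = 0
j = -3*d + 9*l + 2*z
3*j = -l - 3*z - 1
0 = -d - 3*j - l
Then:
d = -83/193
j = 29/193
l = -4/193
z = -92/193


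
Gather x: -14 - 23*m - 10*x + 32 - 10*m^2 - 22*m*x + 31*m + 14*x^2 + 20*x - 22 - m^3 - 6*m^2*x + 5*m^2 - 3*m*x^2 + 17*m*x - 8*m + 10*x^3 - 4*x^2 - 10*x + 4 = -m^3 - 5*m^2 + 10*x^3 + x^2*(10 - 3*m) + x*(-6*m^2 - 5*m)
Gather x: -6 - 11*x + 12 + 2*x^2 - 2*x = 2*x^2 - 13*x + 6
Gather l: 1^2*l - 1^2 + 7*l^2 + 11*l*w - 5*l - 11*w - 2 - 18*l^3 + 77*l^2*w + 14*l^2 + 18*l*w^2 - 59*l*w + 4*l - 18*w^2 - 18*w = -18*l^3 + l^2*(77*w + 21) + l*(18*w^2 - 48*w) - 18*w^2 - 29*w - 3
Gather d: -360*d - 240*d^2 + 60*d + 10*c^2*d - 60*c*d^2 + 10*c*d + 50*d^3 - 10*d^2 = 50*d^3 + d^2*(-60*c - 250) + d*(10*c^2 + 10*c - 300)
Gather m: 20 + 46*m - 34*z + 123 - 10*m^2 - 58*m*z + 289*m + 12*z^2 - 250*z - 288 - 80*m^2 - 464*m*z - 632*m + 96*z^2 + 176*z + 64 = -90*m^2 + m*(-522*z - 297) + 108*z^2 - 108*z - 81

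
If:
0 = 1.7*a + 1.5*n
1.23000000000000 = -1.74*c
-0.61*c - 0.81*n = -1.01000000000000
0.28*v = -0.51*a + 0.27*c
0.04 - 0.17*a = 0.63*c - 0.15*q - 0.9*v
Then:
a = -1.57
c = -0.71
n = 1.78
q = -18.08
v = 2.18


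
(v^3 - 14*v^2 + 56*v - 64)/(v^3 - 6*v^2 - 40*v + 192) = (v - 2)/(v + 6)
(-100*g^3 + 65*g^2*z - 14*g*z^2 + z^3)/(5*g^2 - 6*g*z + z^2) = (20*g^2 - 9*g*z + z^2)/(-g + z)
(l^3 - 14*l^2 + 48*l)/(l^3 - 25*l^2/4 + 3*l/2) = 4*(l - 8)/(4*l - 1)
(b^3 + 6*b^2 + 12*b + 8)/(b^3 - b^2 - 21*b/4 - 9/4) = 4*(b^3 + 6*b^2 + 12*b + 8)/(4*b^3 - 4*b^2 - 21*b - 9)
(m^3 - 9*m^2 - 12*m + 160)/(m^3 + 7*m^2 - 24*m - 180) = (m^2 - 4*m - 32)/(m^2 + 12*m + 36)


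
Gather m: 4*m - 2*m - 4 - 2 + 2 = 2*m - 4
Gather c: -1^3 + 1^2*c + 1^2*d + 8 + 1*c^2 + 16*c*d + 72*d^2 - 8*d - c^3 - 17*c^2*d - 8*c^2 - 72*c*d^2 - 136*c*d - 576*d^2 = -c^3 + c^2*(-17*d - 7) + c*(-72*d^2 - 120*d + 1) - 504*d^2 - 7*d + 7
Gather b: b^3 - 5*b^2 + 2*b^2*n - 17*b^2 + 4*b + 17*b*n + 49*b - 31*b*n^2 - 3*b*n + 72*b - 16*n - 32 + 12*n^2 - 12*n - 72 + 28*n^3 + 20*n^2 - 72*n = b^3 + b^2*(2*n - 22) + b*(-31*n^2 + 14*n + 125) + 28*n^3 + 32*n^2 - 100*n - 104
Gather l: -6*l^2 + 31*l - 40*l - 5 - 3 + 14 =-6*l^2 - 9*l + 6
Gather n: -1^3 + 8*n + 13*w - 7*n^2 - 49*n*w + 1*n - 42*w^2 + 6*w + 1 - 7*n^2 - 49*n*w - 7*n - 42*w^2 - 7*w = -14*n^2 + n*(2 - 98*w) - 84*w^2 + 12*w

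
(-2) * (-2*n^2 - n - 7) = 4*n^2 + 2*n + 14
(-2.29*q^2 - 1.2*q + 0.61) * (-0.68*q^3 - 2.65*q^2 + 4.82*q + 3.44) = 1.5572*q^5 + 6.8845*q^4 - 8.2726*q^3 - 15.2781*q^2 - 1.1878*q + 2.0984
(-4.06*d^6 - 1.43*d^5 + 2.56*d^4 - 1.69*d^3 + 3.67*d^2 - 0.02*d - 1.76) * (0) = 0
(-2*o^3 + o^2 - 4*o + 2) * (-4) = 8*o^3 - 4*o^2 + 16*o - 8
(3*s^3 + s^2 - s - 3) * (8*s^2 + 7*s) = 24*s^5 + 29*s^4 - s^3 - 31*s^2 - 21*s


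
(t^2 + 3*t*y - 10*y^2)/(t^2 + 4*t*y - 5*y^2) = (-t + 2*y)/(-t + y)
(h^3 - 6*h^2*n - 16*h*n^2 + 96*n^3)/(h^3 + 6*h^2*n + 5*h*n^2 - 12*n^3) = (h^2 - 10*h*n + 24*n^2)/(h^2 + 2*h*n - 3*n^2)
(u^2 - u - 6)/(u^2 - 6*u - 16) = (u - 3)/(u - 8)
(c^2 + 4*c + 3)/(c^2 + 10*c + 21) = (c + 1)/(c + 7)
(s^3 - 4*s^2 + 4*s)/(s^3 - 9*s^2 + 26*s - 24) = s*(s - 2)/(s^2 - 7*s + 12)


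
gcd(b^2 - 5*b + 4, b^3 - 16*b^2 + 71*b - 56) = b - 1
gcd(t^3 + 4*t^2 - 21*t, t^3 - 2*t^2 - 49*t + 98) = t + 7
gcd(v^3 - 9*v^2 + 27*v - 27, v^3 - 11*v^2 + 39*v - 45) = v^2 - 6*v + 9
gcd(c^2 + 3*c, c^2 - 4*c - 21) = c + 3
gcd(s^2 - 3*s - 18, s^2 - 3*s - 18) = s^2 - 3*s - 18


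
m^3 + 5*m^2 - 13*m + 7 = (m - 1)^2*(m + 7)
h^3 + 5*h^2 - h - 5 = (h - 1)*(h + 1)*(h + 5)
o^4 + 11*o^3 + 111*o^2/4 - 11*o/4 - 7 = (o - 1/2)*(o + 1/2)*(o + 4)*(o + 7)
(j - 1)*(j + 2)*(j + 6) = j^3 + 7*j^2 + 4*j - 12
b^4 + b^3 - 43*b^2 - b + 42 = (b - 6)*(b - 1)*(b + 1)*(b + 7)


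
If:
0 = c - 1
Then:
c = 1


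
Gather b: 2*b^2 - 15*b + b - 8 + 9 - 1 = 2*b^2 - 14*b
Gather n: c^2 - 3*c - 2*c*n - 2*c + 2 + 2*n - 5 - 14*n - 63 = c^2 - 5*c + n*(-2*c - 12) - 66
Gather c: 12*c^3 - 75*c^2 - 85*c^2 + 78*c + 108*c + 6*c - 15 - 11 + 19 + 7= 12*c^3 - 160*c^2 + 192*c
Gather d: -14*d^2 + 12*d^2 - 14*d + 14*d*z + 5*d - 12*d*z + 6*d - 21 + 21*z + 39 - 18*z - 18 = -2*d^2 + d*(2*z - 3) + 3*z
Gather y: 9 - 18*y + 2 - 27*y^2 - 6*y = -27*y^2 - 24*y + 11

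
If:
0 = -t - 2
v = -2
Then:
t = -2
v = -2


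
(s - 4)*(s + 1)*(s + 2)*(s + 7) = s^4 + 6*s^3 - 17*s^2 - 78*s - 56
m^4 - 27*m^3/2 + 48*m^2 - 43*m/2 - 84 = (m - 8)*(m - 7/2)*(m - 3)*(m + 1)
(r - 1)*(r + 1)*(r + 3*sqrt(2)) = r^3 + 3*sqrt(2)*r^2 - r - 3*sqrt(2)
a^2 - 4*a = a*(a - 4)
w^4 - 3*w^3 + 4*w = w*(w - 2)^2*(w + 1)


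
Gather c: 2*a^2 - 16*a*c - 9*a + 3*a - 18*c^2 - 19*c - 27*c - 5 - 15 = 2*a^2 - 6*a - 18*c^2 + c*(-16*a - 46) - 20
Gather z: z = z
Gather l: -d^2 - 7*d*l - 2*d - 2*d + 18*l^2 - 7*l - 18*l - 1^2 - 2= -d^2 - 4*d + 18*l^2 + l*(-7*d - 25) - 3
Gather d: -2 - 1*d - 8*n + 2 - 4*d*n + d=-4*d*n - 8*n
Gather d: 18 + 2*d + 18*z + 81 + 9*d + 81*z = 11*d + 99*z + 99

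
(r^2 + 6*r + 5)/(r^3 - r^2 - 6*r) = (r^2 + 6*r + 5)/(r*(r^2 - r - 6))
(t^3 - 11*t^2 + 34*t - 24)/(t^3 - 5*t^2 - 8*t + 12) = (t - 4)/(t + 2)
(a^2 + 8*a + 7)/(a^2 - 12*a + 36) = (a^2 + 8*a + 7)/(a^2 - 12*a + 36)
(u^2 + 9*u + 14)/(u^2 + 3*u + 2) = (u + 7)/(u + 1)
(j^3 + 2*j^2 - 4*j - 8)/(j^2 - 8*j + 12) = (j^2 + 4*j + 4)/(j - 6)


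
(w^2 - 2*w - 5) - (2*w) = w^2 - 4*w - 5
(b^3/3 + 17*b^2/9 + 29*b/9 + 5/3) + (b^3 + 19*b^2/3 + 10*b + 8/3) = 4*b^3/3 + 74*b^2/9 + 119*b/9 + 13/3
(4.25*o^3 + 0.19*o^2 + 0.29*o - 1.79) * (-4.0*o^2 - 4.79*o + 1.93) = -17.0*o^5 - 21.1175*o^4 + 6.1324*o^3 + 6.1376*o^2 + 9.1338*o - 3.4547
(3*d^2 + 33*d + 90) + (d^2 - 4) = 4*d^2 + 33*d + 86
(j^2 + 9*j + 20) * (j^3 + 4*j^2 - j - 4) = j^5 + 13*j^4 + 55*j^3 + 67*j^2 - 56*j - 80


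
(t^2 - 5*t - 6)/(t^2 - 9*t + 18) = (t + 1)/(t - 3)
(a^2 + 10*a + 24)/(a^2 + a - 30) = (a + 4)/(a - 5)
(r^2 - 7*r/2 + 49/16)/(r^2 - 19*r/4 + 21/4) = (r - 7/4)/(r - 3)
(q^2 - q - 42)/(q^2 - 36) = (q - 7)/(q - 6)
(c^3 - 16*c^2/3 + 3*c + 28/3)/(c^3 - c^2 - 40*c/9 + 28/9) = 3*(c^2 - 3*c - 4)/(3*c^2 + 4*c - 4)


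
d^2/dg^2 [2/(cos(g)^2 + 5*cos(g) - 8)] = 2*(-4*sin(g)^4 + 59*sin(g)^2 - 85*cos(g)/4 - 15*cos(3*g)/4 + 11)/(-sin(g)^2 + 5*cos(g) - 7)^3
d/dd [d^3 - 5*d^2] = d*(3*d - 10)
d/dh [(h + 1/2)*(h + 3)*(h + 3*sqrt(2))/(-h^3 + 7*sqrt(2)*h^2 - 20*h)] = (7*h^4 + 20*sqrt(2)*h^4 - 74*h^3 + 42*sqrt(2)*h^3 - 434*h^2 - 114*sqrt(2)*h^2 - 252*h + 180*sqrt(2))/(2*h^2*(h^4 - 14*sqrt(2)*h^3 + 138*h^2 - 280*sqrt(2)*h + 400))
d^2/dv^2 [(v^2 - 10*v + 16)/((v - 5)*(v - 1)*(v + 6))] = 2*(v^6 - 30*v^5 + 189*v^4 - 520*v^3 + 312*v^2 - 1440*v + 6976)/(v^9 - 93*v^7 + 90*v^6 + 2883*v^5 - 5580*v^4 - 27091*v^3 + 86490*v^2 - 83700*v + 27000)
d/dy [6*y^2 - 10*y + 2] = 12*y - 10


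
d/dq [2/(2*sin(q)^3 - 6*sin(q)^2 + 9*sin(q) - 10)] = 6*(4*sin(q) + cos(2*q) - 4)*cos(q)/((sin(q) - 2)^2*(-2*sin(q) - cos(2*q) + 6)^2)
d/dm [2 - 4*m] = -4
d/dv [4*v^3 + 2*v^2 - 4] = 4*v*(3*v + 1)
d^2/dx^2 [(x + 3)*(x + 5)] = 2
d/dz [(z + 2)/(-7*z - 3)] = 11/(7*z + 3)^2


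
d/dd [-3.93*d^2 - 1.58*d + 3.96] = -7.86*d - 1.58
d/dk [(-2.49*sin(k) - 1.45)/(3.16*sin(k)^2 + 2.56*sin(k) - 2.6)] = (7.8684*sin(k)^2 + 9.164*sin(k) + 10.186)*cos(k)/(9.9856*sin(k)^4 + 16.1792*sin(k)^3 - 9.8784*sin(k)^2 - 13.312*sin(k) + 6.76)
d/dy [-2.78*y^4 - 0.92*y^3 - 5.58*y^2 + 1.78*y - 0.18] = -11.12*y^3 - 2.76*y^2 - 11.16*y + 1.78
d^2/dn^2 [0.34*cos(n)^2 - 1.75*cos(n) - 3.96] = 1.75*cos(n) - 0.68*cos(2*n)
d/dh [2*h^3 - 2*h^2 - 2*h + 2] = 6*h^2 - 4*h - 2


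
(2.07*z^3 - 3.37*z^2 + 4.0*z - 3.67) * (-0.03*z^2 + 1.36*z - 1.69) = -0.0621*z^5 + 2.9163*z^4 - 8.2015*z^3 + 11.2454*z^2 - 11.7512*z + 6.2023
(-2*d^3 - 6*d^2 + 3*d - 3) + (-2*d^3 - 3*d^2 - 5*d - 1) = -4*d^3 - 9*d^2 - 2*d - 4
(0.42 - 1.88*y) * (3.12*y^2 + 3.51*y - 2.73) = -5.8656*y^3 - 5.2884*y^2 + 6.6066*y - 1.1466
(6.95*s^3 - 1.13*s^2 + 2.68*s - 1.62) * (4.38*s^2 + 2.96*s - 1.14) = 30.441*s^5 + 15.6226*s^4 + 0.470600000000001*s^3 + 2.1254*s^2 - 7.8504*s + 1.8468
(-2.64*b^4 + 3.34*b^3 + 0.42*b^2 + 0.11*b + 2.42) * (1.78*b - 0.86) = -4.6992*b^5 + 8.2156*b^4 - 2.1248*b^3 - 0.1654*b^2 + 4.213*b - 2.0812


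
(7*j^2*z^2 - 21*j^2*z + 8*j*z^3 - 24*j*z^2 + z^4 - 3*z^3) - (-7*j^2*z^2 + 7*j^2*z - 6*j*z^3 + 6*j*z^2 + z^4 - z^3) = 14*j^2*z^2 - 28*j^2*z + 14*j*z^3 - 30*j*z^2 - 2*z^3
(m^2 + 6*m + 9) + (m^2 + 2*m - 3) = 2*m^2 + 8*m + 6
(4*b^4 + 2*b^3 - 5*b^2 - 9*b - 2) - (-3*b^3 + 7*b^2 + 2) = 4*b^4 + 5*b^3 - 12*b^2 - 9*b - 4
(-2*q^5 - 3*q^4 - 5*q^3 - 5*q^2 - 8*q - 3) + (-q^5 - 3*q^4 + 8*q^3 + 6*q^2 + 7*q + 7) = -3*q^5 - 6*q^4 + 3*q^3 + q^2 - q + 4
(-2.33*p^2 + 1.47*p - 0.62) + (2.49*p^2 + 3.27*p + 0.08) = 0.16*p^2 + 4.74*p - 0.54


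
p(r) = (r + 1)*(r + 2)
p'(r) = 2*r + 3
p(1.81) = 10.71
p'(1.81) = 6.62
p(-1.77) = -0.18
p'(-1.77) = -0.54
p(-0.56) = 0.63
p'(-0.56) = 1.88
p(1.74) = 10.25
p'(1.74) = 6.48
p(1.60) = 9.36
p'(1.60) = 6.20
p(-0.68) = 0.42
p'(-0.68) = 1.64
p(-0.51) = 0.73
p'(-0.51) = 1.98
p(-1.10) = -0.09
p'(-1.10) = 0.80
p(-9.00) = 56.00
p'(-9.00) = -15.00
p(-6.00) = 20.00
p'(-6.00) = -9.00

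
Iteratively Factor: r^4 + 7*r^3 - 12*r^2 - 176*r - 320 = (r + 4)*(r^3 + 3*r^2 - 24*r - 80) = (r + 4)^2*(r^2 - r - 20) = (r - 5)*(r + 4)^2*(r + 4)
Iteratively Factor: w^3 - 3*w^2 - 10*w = (w + 2)*(w^2 - 5*w) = (w - 5)*(w + 2)*(w)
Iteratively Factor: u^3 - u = (u + 1)*(u^2 - u) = u*(u + 1)*(u - 1)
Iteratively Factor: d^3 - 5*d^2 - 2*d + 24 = (d - 3)*(d^2 - 2*d - 8) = (d - 4)*(d - 3)*(d + 2)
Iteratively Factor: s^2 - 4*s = (s)*(s - 4)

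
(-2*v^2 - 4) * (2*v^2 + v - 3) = -4*v^4 - 2*v^3 - 2*v^2 - 4*v + 12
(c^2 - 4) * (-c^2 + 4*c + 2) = -c^4 + 4*c^3 + 6*c^2 - 16*c - 8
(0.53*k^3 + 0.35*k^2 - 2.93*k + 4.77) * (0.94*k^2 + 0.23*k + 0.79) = 0.4982*k^5 + 0.4509*k^4 - 2.255*k^3 + 4.0864*k^2 - 1.2176*k + 3.7683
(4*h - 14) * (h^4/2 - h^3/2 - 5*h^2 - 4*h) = 2*h^5 - 9*h^4 - 13*h^3 + 54*h^2 + 56*h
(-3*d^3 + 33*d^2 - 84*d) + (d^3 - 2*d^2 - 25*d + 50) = -2*d^3 + 31*d^2 - 109*d + 50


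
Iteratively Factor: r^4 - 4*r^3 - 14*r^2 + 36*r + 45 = (r + 3)*(r^3 - 7*r^2 + 7*r + 15) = (r - 3)*(r + 3)*(r^2 - 4*r - 5) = (r - 5)*(r - 3)*(r + 3)*(r + 1)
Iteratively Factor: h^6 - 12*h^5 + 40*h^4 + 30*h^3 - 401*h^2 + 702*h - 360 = (h - 1)*(h^5 - 11*h^4 + 29*h^3 + 59*h^2 - 342*h + 360) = (h - 3)*(h - 1)*(h^4 - 8*h^3 + 5*h^2 + 74*h - 120) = (h - 5)*(h - 3)*(h - 1)*(h^3 - 3*h^2 - 10*h + 24) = (h - 5)*(h - 3)*(h - 1)*(h + 3)*(h^2 - 6*h + 8) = (h - 5)*(h - 4)*(h - 3)*(h - 1)*(h + 3)*(h - 2)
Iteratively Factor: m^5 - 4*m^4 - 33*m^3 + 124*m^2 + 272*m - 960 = (m - 4)*(m^4 - 33*m^2 - 8*m + 240) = (m - 5)*(m - 4)*(m^3 + 5*m^2 - 8*m - 48) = (m - 5)*(m - 4)*(m - 3)*(m^2 + 8*m + 16) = (m - 5)*(m - 4)*(m - 3)*(m + 4)*(m + 4)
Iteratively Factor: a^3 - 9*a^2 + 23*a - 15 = (a - 1)*(a^2 - 8*a + 15) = (a - 5)*(a - 1)*(a - 3)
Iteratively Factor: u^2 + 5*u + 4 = (u + 4)*(u + 1)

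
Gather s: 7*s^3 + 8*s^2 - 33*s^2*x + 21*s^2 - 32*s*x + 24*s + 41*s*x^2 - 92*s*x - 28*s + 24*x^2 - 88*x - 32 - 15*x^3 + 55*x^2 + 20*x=7*s^3 + s^2*(29 - 33*x) + s*(41*x^2 - 124*x - 4) - 15*x^3 + 79*x^2 - 68*x - 32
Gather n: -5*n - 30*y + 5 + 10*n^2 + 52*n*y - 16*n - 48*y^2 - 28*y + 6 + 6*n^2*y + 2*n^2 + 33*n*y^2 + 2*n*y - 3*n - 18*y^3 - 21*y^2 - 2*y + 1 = n^2*(6*y + 12) + n*(33*y^2 + 54*y - 24) - 18*y^3 - 69*y^2 - 60*y + 12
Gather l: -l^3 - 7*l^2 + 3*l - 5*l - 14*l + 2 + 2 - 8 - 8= -l^3 - 7*l^2 - 16*l - 12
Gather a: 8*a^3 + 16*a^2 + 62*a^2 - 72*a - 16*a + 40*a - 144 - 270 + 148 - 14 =8*a^3 + 78*a^2 - 48*a - 280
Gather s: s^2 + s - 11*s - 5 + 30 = s^2 - 10*s + 25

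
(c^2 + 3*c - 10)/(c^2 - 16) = (c^2 + 3*c - 10)/(c^2 - 16)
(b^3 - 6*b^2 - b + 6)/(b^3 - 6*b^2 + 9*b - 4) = (b^2 - 5*b - 6)/(b^2 - 5*b + 4)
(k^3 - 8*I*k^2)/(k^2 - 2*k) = k*(k - 8*I)/(k - 2)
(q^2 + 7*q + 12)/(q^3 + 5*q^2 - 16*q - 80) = (q + 3)/(q^2 + q - 20)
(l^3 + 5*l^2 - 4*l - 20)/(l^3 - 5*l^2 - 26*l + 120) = (l^2 - 4)/(l^2 - 10*l + 24)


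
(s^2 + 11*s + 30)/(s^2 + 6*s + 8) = (s^2 + 11*s + 30)/(s^2 + 6*s + 8)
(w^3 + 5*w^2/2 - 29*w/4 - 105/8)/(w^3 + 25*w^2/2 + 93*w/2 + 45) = (w^2 + w - 35/4)/(w^2 + 11*w + 30)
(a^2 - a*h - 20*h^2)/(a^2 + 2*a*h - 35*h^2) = (a + 4*h)/(a + 7*h)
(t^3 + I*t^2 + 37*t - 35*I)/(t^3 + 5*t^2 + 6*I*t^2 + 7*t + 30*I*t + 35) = (t - 5*I)/(t + 5)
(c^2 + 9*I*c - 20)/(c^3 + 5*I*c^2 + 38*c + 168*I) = (c + 5*I)/(c^2 + I*c + 42)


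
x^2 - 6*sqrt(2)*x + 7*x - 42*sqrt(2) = (x + 7)*(x - 6*sqrt(2))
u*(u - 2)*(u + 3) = u^3 + u^2 - 6*u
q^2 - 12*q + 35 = (q - 7)*(q - 5)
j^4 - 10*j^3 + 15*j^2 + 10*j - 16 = (j - 8)*(j - 2)*(j - 1)*(j + 1)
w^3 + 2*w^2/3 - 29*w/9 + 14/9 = (w - 1)*(w - 2/3)*(w + 7/3)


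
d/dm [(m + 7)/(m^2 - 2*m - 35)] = (m^2 - 2*m - 2*(m - 1)*(m + 7) - 35)/(-m^2 + 2*m + 35)^2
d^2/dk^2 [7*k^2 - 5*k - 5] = 14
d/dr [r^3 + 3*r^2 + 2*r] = 3*r^2 + 6*r + 2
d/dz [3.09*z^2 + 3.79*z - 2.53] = 6.18*z + 3.79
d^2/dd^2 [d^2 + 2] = 2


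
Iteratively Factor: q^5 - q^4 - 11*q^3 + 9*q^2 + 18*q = (q + 3)*(q^4 - 4*q^3 + q^2 + 6*q) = (q - 3)*(q + 3)*(q^3 - q^2 - 2*q) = (q - 3)*(q + 1)*(q + 3)*(q^2 - 2*q) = (q - 3)*(q - 2)*(q + 1)*(q + 3)*(q)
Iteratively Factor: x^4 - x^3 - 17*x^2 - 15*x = (x + 1)*(x^3 - 2*x^2 - 15*x) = (x - 5)*(x + 1)*(x^2 + 3*x) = (x - 5)*(x + 1)*(x + 3)*(x)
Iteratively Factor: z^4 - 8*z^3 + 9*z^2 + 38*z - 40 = (z - 1)*(z^3 - 7*z^2 + 2*z + 40) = (z - 1)*(z + 2)*(z^2 - 9*z + 20) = (z - 5)*(z - 1)*(z + 2)*(z - 4)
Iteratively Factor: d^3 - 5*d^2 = (d - 5)*(d^2) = d*(d - 5)*(d)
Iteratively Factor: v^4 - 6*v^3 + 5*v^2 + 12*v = (v - 3)*(v^3 - 3*v^2 - 4*v) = (v - 3)*(v + 1)*(v^2 - 4*v) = (v - 4)*(v - 3)*(v + 1)*(v)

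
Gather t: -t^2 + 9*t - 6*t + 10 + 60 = -t^2 + 3*t + 70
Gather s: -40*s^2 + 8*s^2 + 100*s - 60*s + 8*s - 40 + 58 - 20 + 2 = -32*s^2 + 48*s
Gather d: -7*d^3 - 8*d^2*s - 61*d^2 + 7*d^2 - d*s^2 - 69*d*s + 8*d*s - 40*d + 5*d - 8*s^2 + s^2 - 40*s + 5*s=-7*d^3 + d^2*(-8*s - 54) + d*(-s^2 - 61*s - 35) - 7*s^2 - 35*s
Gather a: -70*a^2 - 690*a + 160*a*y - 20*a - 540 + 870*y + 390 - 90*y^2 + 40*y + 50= -70*a^2 + a*(160*y - 710) - 90*y^2 + 910*y - 100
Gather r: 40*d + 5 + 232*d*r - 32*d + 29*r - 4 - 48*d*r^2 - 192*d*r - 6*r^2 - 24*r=8*d + r^2*(-48*d - 6) + r*(40*d + 5) + 1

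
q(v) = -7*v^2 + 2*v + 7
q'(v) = 2 - 14*v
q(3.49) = -71.28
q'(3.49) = -46.86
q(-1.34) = -8.25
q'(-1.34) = 20.76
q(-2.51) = -42.12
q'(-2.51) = 37.14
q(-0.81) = 0.79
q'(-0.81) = 13.34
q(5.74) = -212.15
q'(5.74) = -78.36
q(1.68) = -9.40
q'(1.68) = -21.52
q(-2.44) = -39.56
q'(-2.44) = 36.16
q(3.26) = -60.87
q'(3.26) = -43.64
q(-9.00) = -578.00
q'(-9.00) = 128.00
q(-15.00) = -1598.00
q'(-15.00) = 212.00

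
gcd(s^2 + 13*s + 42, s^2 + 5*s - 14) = s + 7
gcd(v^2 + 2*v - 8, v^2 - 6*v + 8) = v - 2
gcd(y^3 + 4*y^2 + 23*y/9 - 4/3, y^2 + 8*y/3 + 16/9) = y + 4/3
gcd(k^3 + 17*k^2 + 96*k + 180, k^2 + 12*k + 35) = k + 5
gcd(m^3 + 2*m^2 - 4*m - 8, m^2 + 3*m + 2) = m + 2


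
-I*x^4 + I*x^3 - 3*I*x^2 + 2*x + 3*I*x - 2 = (x - 1)*(x - 2*I)*(x + I)*(-I*x + 1)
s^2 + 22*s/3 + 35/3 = (s + 7/3)*(s + 5)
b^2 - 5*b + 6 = (b - 3)*(b - 2)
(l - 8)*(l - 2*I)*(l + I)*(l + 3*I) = l^4 - 8*l^3 + 2*I*l^3 + 5*l^2 - 16*I*l^2 - 40*l + 6*I*l - 48*I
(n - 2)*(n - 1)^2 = n^3 - 4*n^2 + 5*n - 2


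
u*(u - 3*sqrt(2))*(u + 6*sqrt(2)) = u^3 + 3*sqrt(2)*u^2 - 36*u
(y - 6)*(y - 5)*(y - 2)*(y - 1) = y^4 - 14*y^3 + 65*y^2 - 112*y + 60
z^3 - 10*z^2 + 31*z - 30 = (z - 5)*(z - 3)*(z - 2)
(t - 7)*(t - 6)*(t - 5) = t^3 - 18*t^2 + 107*t - 210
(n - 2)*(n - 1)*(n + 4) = n^3 + n^2 - 10*n + 8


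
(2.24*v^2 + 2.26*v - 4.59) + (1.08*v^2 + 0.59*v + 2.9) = 3.32*v^2 + 2.85*v - 1.69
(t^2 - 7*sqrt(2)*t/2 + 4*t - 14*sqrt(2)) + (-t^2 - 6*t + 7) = -7*sqrt(2)*t/2 - 2*t - 14*sqrt(2) + 7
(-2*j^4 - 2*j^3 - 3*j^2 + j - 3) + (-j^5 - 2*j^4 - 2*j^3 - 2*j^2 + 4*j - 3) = -j^5 - 4*j^4 - 4*j^3 - 5*j^2 + 5*j - 6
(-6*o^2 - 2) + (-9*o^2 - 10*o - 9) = -15*o^2 - 10*o - 11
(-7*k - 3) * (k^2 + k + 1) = -7*k^3 - 10*k^2 - 10*k - 3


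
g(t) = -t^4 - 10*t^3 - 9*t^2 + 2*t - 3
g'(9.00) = -5506.00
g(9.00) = -14565.00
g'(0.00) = 2.00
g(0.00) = -3.00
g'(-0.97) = -5.12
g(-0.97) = -5.17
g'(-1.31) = -16.91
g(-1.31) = -1.53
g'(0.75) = -30.06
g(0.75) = -11.10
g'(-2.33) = -68.33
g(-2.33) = 40.50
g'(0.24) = -4.10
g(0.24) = -3.18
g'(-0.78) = -0.31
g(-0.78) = -5.66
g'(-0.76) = 0.11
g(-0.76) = -5.66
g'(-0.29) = 4.79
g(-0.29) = -4.10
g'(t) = -4*t^3 - 30*t^2 - 18*t + 2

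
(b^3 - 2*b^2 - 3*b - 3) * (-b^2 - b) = -b^5 + b^4 + 5*b^3 + 6*b^2 + 3*b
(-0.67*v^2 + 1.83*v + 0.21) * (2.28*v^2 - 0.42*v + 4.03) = -1.5276*v^4 + 4.4538*v^3 - 2.9899*v^2 + 7.2867*v + 0.8463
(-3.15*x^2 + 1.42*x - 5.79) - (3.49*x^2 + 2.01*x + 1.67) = -6.64*x^2 - 0.59*x - 7.46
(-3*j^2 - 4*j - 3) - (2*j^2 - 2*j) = -5*j^2 - 2*j - 3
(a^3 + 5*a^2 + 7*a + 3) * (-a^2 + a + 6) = -a^5 - 4*a^4 + 4*a^3 + 34*a^2 + 45*a + 18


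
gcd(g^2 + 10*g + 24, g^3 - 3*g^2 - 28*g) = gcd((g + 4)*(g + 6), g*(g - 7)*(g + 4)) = g + 4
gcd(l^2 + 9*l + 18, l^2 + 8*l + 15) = l + 3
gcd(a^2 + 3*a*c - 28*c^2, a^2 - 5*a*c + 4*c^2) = a - 4*c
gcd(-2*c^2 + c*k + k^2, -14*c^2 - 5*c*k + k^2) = 2*c + k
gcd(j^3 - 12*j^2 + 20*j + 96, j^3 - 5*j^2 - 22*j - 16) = j^2 - 6*j - 16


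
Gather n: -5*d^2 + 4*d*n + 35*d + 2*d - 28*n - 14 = -5*d^2 + 37*d + n*(4*d - 28) - 14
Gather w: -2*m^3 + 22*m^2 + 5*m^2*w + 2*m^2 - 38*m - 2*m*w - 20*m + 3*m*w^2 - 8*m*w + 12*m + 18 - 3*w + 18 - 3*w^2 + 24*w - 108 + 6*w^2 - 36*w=-2*m^3 + 24*m^2 - 46*m + w^2*(3*m + 3) + w*(5*m^2 - 10*m - 15) - 72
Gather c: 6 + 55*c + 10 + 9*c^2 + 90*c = 9*c^2 + 145*c + 16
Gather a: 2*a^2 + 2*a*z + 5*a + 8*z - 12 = 2*a^2 + a*(2*z + 5) + 8*z - 12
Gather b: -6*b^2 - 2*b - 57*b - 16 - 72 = -6*b^2 - 59*b - 88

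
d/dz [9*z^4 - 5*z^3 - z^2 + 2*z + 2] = 36*z^3 - 15*z^2 - 2*z + 2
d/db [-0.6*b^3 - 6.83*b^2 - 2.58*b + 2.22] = -1.8*b^2 - 13.66*b - 2.58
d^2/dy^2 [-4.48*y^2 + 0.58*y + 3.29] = -8.96000000000000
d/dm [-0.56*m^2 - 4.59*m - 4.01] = -1.12*m - 4.59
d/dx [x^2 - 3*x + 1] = 2*x - 3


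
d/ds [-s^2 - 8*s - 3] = -2*s - 8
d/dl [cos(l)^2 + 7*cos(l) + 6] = -(2*cos(l) + 7)*sin(l)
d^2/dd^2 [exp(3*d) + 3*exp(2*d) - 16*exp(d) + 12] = (9*exp(2*d) + 12*exp(d) - 16)*exp(d)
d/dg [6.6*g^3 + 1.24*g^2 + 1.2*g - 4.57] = 19.8*g^2 + 2.48*g + 1.2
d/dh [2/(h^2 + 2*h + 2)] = 4*(-h - 1)/(h^2 + 2*h + 2)^2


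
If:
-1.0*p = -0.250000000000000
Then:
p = 0.25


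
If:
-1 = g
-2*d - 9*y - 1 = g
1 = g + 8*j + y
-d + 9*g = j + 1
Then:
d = -369/37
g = -1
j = -1/37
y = 82/37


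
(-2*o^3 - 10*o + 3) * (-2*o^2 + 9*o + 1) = 4*o^5 - 18*o^4 + 18*o^3 - 96*o^2 + 17*o + 3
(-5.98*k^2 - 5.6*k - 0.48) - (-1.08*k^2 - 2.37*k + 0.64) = -4.9*k^2 - 3.23*k - 1.12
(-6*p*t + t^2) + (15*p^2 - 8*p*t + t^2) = 15*p^2 - 14*p*t + 2*t^2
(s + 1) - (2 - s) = 2*s - 1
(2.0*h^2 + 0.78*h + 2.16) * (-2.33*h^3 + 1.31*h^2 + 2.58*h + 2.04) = -4.66*h^5 + 0.8026*h^4 + 1.149*h^3 + 8.922*h^2 + 7.164*h + 4.4064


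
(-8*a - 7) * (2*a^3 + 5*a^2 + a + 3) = -16*a^4 - 54*a^3 - 43*a^2 - 31*a - 21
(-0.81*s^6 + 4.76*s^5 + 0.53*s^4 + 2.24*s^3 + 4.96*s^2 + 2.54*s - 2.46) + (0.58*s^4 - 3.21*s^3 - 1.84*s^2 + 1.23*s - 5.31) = -0.81*s^6 + 4.76*s^5 + 1.11*s^4 - 0.97*s^3 + 3.12*s^2 + 3.77*s - 7.77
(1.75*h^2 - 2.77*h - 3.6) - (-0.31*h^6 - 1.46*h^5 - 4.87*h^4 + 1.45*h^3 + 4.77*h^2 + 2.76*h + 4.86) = 0.31*h^6 + 1.46*h^5 + 4.87*h^4 - 1.45*h^3 - 3.02*h^2 - 5.53*h - 8.46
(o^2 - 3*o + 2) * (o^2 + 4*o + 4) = o^4 + o^3 - 6*o^2 - 4*o + 8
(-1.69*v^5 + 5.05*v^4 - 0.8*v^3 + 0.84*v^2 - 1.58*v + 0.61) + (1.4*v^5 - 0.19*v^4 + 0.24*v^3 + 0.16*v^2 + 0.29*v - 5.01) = -0.29*v^5 + 4.86*v^4 - 0.56*v^3 + 1.0*v^2 - 1.29*v - 4.4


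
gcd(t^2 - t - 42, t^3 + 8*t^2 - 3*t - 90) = t + 6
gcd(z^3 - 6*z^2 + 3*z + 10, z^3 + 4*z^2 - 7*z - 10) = z^2 - z - 2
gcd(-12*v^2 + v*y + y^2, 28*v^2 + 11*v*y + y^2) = 4*v + y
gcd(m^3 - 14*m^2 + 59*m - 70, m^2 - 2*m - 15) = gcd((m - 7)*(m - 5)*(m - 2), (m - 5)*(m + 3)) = m - 5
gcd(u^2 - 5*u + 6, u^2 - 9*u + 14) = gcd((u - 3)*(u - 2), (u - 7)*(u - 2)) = u - 2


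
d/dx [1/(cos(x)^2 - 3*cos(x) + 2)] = (2*cos(x) - 3)*sin(x)/(cos(x)^2 - 3*cos(x) + 2)^2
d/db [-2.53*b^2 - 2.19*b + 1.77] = -5.06*b - 2.19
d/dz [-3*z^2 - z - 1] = -6*z - 1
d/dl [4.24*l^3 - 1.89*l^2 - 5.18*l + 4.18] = 12.72*l^2 - 3.78*l - 5.18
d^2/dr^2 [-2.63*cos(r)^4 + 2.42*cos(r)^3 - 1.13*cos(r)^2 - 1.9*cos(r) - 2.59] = 42.08*cos(r)^4 - 21.78*cos(r)^3 - 27.04*cos(r)^2 + 16.42*cos(r) - 2.26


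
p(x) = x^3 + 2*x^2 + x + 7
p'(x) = 3*x^2 + 4*x + 1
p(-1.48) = 6.66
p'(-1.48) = 1.65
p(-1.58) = 6.47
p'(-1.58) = 2.17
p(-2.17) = 4.03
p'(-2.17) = 6.45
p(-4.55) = -50.34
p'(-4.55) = 44.91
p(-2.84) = -2.62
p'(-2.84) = 13.84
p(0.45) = 7.95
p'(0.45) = 3.41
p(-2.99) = -4.84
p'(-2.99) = 15.86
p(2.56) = 39.44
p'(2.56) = 30.90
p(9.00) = 907.00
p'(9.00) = 280.00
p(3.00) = 55.00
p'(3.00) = 40.00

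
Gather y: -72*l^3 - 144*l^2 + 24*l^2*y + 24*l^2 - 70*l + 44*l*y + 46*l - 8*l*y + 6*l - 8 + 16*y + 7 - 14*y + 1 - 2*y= -72*l^3 - 120*l^2 - 18*l + y*(24*l^2 + 36*l)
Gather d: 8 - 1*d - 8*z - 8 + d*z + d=d*z - 8*z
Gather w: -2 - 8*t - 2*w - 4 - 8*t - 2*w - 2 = -16*t - 4*w - 8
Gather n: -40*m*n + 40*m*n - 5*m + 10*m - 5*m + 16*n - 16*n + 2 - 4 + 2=0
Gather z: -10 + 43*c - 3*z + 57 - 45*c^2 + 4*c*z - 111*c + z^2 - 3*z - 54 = -45*c^2 - 68*c + z^2 + z*(4*c - 6) - 7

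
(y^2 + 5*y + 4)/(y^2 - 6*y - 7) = (y + 4)/(y - 7)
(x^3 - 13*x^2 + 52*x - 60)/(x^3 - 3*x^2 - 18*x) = (x^2 - 7*x + 10)/(x*(x + 3))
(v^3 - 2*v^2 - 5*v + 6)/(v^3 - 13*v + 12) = (v + 2)/(v + 4)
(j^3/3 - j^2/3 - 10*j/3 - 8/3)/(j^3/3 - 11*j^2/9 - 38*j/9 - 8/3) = 3*(j^2 - 2*j - 8)/(3*j^2 - 14*j - 24)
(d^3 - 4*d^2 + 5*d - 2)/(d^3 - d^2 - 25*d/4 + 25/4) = 4*(d^2 - 3*d + 2)/(4*d^2 - 25)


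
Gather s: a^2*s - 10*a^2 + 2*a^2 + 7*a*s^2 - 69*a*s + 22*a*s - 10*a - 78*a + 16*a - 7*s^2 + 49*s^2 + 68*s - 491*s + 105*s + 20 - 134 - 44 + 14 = -8*a^2 - 72*a + s^2*(7*a + 42) + s*(a^2 - 47*a - 318) - 144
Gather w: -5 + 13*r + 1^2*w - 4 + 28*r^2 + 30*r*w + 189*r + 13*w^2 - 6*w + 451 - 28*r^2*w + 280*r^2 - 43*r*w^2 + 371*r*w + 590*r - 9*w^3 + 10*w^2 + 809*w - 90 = 308*r^2 + 792*r - 9*w^3 + w^2*(23 - 43*r) + w*(-28*r^2 + 401*r + 804) + 352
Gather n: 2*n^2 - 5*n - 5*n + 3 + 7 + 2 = 2*n^2 - 10*n + 12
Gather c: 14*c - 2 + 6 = 14*c + 4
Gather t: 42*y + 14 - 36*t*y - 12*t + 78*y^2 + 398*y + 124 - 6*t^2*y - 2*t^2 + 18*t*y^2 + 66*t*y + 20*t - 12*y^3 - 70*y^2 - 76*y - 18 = t^2*(-6*y - 2) + t*(18*y^2 + 30*y + 8) - 12*y^3 + 8*y^2 + 364*y + 120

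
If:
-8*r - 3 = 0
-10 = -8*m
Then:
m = 5/4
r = -3/8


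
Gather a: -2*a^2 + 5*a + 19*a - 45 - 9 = -2*a^2 + 24*a - 54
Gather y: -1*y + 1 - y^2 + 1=-y^2 - y + 2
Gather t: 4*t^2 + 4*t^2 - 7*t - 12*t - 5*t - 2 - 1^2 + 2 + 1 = 8*t^2 - 24*t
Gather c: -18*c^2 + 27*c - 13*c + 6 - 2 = -18*c^2 + 14*c + 4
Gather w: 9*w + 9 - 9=9*w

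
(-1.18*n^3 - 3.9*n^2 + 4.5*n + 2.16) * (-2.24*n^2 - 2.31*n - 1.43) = 2.6432*n^5 + 11.4618*n^4 + 0.616399999999999*n^3 - 9.6564*n^2 - 11.4246*n - 3.0888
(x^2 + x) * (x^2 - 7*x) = x^4 - 6*x^3 - 7*x^2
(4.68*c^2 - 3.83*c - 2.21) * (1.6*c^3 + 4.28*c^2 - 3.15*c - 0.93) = 7.488*c^5 + 13.9024*c^4 - 34.6704*c^3 - 1.7467*c^2 + 10.5234*c + 2.0553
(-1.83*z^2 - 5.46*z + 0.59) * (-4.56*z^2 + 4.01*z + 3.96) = 8.3448*z^4 + 17.5593*z^3 - 31.8318*z^2 - 19.2557*z + 2.3364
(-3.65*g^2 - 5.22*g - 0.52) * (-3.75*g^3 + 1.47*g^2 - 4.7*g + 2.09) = 13.6875*g^5 + 14.2095*g^4 + 11.4316*g^3 + 16.1411*g^2 - 8.4658*g - 1.0868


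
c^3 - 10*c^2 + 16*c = c*(c - 8)*(c - 2)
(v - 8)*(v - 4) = v^2 - 12*v + 32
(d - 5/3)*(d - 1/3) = d^2 - 2*d + 5/9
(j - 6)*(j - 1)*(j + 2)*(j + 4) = j^4 - j^3 - 28*j^2 - 20*j + 48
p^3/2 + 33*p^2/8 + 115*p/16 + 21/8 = (p/2 + 1/4)*(p + 7/4)*(p + 6)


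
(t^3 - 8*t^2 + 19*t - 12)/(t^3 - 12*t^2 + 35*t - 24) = (t - 4)/(t - 8)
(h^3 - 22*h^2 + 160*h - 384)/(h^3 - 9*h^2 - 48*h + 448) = (h - 6)/(h + 7)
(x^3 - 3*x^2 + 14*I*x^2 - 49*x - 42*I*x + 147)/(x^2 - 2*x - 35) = (x^3 + x^2*(-3 + 14*I) + x*(-49 - 42*I) + 147)/(x^2 - 2*x - 35)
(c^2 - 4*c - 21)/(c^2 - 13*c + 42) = (c + 3)/(c - 6)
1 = 1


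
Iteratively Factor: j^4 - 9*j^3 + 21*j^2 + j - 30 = (j - 2)*(j^3 - 7*j^2 + 7*j + 15) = (j - 3)*(j - 2)*(j^2 - 4*j - 5) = (j - 3)*(j - 2)*(j + 1)*(j - 5)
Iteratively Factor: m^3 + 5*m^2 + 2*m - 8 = (m + 4)*(m^2 + m - 2) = (m - 1)*(m + 4)*(m + 2)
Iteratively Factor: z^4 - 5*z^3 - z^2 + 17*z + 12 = (z - 4)*(z^3 - z^2 - 5*z - 3) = (z - 4)*(z - 3)*(z^2 + 2*z + 1) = (z - 4)*(z - 3)*(z + 1)*(z + 1)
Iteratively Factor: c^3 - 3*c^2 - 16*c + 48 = (c - 4)*(c^2 + c - 12) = (c - 4)*(c + 4)*(c - 3)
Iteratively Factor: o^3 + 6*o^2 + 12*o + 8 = (o + 2)*(o^2 + 4*o + 4) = (o + 2)^2*(o + 2)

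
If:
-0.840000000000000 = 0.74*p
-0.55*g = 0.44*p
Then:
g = 0.91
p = -1.14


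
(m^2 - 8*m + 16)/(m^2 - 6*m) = (m^2 - 8*m + 16)/(m*(m - 6))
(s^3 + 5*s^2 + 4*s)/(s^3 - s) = (s + 4)/(s - 1)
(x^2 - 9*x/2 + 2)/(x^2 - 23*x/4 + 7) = 2*(2*x - 1)/(4*x - 7)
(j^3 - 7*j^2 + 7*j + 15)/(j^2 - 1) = (j^2 - 8*j + 15)/(j - 1)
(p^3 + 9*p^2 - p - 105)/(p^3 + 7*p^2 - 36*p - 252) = (p^2 + 2*p - 15)/(p^2 - 36)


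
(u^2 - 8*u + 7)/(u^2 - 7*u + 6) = (u - 7)/(u - 6)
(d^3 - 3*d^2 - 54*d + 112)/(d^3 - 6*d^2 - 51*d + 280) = (d - 2)/(d - 5)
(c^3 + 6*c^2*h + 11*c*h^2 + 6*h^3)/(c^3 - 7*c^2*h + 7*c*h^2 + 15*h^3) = (c^2 + 5*c*h + 6*h^2)/(c^2 - 8*c*h + 15*h^2)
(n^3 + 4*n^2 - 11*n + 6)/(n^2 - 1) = (n^2 + 5*n - 6)/(n + 1)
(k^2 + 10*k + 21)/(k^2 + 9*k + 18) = (k + 7)/(k + 6)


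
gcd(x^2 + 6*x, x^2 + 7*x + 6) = x + 6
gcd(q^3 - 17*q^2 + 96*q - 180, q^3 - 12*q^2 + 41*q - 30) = q^2 - 11*q + 30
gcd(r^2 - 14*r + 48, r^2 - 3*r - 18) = r - 6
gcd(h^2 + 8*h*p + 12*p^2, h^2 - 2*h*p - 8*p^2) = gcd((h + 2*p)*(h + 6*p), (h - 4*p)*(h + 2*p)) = h + 2*p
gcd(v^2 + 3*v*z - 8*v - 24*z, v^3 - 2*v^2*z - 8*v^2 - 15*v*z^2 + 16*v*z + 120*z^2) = v^2 + 3*v*z - 8*v - 24*z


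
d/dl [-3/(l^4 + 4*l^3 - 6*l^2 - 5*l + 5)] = 3*(4*l^3 + 12*l^2 - 12*l - 5)/(l^4 + 4*l^3 - 6*l^2 - 5*l + 5)^2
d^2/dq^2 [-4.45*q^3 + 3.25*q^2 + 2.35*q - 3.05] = 6.5 - 26.7*q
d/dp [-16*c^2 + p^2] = 2*p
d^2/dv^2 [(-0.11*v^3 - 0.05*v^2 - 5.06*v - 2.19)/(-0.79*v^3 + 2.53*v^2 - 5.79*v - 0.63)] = (2.22044604925031e-16*v^7 + 0.502123999999999*v^6 + 15.92877*v^5 - 46.3083780000001*v^4 - 42.704792*v^3 + 116.876808*v^2 - 150.370938*v + 116.941806)/(0.493039*v^9 - 4.736919*v^8 + 26.01075*v^7 - 84.449566*v^6 + 183.080664*v^5 - 225.06012*v^4 + 139.673106*v^3 + 60.348078*v^2 + 6.894153*v + 0.250047)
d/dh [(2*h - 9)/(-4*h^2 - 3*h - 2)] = (8*h^2 - 72*h - 31)/(16*h^4 + 24*h^3 + 25*h^2 + 12*h + 4)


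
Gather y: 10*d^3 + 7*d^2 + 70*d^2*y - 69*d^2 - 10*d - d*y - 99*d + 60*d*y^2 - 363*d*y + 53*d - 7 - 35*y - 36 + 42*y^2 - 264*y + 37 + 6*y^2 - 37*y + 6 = 10*d^3 - 62*d^2 - 56*d + y^2*(60*d + 48) + y*(70*d^2 - 364*d - 336)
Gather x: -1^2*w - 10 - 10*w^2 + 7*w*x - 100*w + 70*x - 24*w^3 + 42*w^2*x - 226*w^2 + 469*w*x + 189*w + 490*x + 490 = -24*w^3 - 236*w^2 + 88*w + x*(42*w^2 + 476*w + 560) + 480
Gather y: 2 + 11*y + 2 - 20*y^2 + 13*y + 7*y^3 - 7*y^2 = 7*y^3 - 27*y^2 + 24*y + 4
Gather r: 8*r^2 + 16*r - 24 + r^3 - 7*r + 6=r^3 + 8*r^2 + 9*r - 18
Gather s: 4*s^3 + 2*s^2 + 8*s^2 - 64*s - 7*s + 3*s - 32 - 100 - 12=4*s^3 + 10*s^2 - 68*s - 144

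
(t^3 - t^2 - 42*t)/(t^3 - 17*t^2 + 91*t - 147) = t*(t + 6)/(t^2 - 10*t + 21)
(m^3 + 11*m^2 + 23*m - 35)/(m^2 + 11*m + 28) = (m^2 + 4*m - 5)/(m + 4)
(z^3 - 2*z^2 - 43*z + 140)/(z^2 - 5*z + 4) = (z^2 + 2*z - 35)/(z - 1)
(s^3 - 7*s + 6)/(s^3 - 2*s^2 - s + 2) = (s + 3)/(s + 1)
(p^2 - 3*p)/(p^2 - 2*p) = (p - 3)/(p - 2)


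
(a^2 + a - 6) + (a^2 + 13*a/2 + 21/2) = 2*a^2 + 15*a/2 + 9/2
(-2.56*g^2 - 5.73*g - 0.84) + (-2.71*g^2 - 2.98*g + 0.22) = -5.27*g^2 - 8.71*g - 0.62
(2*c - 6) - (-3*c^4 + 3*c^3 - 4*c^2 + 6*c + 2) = 3*c^4 - 3*c^3 + 4*c^2 - 4*c - 8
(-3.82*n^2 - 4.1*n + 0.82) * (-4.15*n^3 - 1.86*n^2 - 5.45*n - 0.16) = 15.853*n^5 + 24.1202*n^4 + 25.042*n^3 + 21.431*n^2 - 3.813*n - 0.1312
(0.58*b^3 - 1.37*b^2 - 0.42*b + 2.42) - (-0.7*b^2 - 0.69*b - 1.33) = 0.58*b^3 - 0.67*b^2 + 0.27*b + 3.75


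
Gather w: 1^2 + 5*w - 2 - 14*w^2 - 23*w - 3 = -14*w^2 - 18*w - 4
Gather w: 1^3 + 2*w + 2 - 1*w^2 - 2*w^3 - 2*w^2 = -2*w^3 - 3*w^2 + 2*w + 3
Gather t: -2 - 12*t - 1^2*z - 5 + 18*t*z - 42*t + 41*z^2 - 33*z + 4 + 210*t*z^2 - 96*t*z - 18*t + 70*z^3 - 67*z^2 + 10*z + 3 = t*(210*z^2 - 78*z - 72) + 70*z^3 - 26*z^2 - 24*z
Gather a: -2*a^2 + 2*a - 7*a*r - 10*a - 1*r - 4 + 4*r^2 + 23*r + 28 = -2*a^2 + a*(-7*r - 8) + 4*r^2 + 22*r + 24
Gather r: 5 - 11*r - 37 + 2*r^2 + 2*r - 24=2*r^2 - 9*r - 56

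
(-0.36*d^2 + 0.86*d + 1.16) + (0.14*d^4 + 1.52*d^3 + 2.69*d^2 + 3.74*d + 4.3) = 0.14*d^4 + 1.52*d^3 + 2.33*d^2 + 4.6*d + 5.46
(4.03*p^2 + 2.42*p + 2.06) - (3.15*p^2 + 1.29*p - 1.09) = 0.88*p^2 + 1.13*p + 3.15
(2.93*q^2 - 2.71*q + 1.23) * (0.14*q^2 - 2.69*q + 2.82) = 0.4102*q^4 - 8.2611*q^3 + 15.7247*q^2 - 10.9509*q + 3.4686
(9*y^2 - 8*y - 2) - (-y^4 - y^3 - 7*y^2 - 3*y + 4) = y^4 + y^3 + 16*y^2 - 5*y - 6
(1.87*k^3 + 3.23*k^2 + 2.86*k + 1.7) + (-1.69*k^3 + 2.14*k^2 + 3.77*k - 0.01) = 0.18*k^3 + 5.37*k^2 + 6.63*k + 1.69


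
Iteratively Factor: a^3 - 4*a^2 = (a)*(a^2 - 4*a) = a*(a - 4)*(a)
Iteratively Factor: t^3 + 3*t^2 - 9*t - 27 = (t + 3)*(t^2 - 9) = (t - 3)*(t + 3)*(t + 3)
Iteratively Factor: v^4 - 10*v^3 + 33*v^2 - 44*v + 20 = (v - 2)*(v^3 - 8*v^2 + 17*v - 10) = (v - 2)^2*(v^2 - 6*v + 5) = (v - 2)^2*(v - 1)*(v - 5)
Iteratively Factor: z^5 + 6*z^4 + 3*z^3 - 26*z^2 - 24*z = (z + 1)*(z^4 + 5*z^3 - 2*z^2 - 24*z) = (z - 2)*(z + 1)*(z^3 + 7*z^2 + 12*z) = (z - 2)*(z + 1)*(z + 4)*(z^2 + 3*z) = z*(z - 2)*(z + 1)*(z + 4)*(z + 3)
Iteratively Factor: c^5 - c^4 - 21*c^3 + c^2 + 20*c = (c - 1)*(c^4 - 21*c^2 - 20*c) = (c - 1)*(c + 1)*(c^3 - c^2 - 20*c) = (c - 1)*(c + 1)*(c + 4)*(c^2 - 5*c) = (c - 5)*(c - 1)*(c + 1)*(c + 4)*(c)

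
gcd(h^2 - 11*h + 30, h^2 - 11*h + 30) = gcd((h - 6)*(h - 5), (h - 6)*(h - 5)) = h^2 - 11*h + 30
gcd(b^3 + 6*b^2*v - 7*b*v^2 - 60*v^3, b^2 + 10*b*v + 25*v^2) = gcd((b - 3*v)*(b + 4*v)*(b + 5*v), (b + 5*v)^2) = b + 5*v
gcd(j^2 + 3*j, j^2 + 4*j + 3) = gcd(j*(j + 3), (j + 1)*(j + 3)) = j + 3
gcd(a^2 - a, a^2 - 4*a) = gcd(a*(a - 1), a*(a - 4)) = a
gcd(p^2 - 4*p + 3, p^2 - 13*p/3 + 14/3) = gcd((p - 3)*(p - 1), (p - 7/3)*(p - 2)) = 1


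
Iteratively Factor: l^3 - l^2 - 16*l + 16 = (l - 4)*(l^2 + 3*l - 4) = (l - 4)*(l - 1)*(l + 4)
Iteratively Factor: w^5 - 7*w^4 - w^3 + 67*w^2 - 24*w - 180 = (w - 3)*(w^4 - 4*w^3 - 13*w^2 + 28*w + 60) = (w - 3)*(w + 2)*(w^3 - 6*w^2 - w + 30) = (w - 3)^2*(w + 2)*(w^2 - 3*w - 10) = (w - 5)*(w - 3)^2*(w + 2)*(w + 2)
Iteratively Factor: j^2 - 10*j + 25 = (j - 5)*(j - 5)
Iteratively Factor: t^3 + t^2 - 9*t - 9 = (t + 1)*(t^2 - 9) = (t - 3)*(t + 1)*(t + 3)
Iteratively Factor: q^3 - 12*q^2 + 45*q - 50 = (q - 5)*(q^2 - 7*q + 10) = (q - 5)*(q - 2)*(q - 5)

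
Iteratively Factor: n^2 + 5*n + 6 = (n + 2)*(n + 3)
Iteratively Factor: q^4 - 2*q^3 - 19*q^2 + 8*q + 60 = (q - 5)*(q^3 + 3*q^2 - 4*q - 12) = (q - 5)*(q + 2)*(q^2 + q - 6) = (q - 5)*(q + 2)*(q + 3)*(q - 2)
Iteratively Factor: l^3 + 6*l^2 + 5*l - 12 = (l + 4)*(l^2 + 2*l - 3) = (l - 1)*(l + 4)*(l + 3)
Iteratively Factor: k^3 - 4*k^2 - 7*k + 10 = (k + 2)*(k^2 - 6*k + 5) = (k - 1)*(k + 2)*(k - 5)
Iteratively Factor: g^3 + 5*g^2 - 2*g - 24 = (g + 4)*(g^2 + g - 6) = (g + 3)*(g + 4)*(g - 2)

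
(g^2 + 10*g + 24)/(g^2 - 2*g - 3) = (g^2 + 10*g + 24)/(g^2 - 2*g - 3)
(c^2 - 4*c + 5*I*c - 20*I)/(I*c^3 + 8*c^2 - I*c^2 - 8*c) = (c^2 - 4*c + 5*I*c - 20*I)/(c*(I*c^2 + 8*c - I*c - 8))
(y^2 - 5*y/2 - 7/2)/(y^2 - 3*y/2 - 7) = (y + 1)/(y + 2)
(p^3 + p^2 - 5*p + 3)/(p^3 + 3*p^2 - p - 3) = (p - 1)/(p + 1)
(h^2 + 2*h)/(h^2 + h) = (h + 2)/(h + 1)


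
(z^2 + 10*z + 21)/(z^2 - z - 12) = (z + 7)/(z - 4)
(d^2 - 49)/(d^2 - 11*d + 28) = (d + 7)/(d - 4)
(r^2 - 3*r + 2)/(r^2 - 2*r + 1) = (r - 2)/(r - 1)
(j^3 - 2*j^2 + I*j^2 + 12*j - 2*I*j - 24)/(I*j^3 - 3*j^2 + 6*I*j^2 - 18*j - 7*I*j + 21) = (-I*j^3 + j^2*(1 + 2*I) + j*(-2 - 12*I) + 24*I)/(j^3 + j^2*(6 + 3*I) + j*(-7 + 18*I) - 21*I)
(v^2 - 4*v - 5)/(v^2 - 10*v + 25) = (v + 1)/(v - 5)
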